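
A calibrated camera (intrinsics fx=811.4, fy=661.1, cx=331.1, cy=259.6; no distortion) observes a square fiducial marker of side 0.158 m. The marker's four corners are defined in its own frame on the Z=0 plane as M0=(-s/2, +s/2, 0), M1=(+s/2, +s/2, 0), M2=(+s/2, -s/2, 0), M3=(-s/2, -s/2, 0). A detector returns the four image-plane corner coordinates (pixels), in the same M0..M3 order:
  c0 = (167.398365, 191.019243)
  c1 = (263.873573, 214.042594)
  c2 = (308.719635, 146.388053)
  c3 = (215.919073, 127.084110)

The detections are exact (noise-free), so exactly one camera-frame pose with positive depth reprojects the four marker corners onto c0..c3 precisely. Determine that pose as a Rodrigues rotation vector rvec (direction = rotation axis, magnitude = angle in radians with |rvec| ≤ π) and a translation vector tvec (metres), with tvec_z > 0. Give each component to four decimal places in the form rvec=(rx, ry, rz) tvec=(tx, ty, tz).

rvec=(-0.5094, 0.2149, 0.3592) tvec=(-0.1362, -0.1649, 1.1966)

Intrinsics K: fx=811.4, fy=661.1, cx=331.1, cy=259.6
Marker side s = 0.158 m; corners in marker frame (Z=0):
  M0 = (-0.0790, +0.0790, 0)
  M1 = (+0.0790, +0.0790, 0)
  M2 = (+0.0790, -0.0790, 0)
  M3 = (-0.0790, -0.0790, 0)
Detected image corners:
  c0 = (167.398365, 191.019243) px
  c1 = (263.873573, 214.042594) px
  c2 = (308.719635, 146.388053) px
  c3 = (215.919073, 127.084110) px
Planar DLT: solve 8×8 A·h = b for H (H[2,2]=1):
  H  [+541.14879 -382.77331 +238.75036]
  H  [+92.79988 +354.38176 +168.48531]
  H  [-0.24057 -0.36442 +1.00000]
B = K⁻¹H; ‖b₁‖=0.835702, ‖b₂‖=0.835702; λ = 2/(‖b₁‖+‖b₂‖) = 1.196599, sign → tz>0 ⇒ λ=+1.196599
r₁ = λ·B[:,0] = (+0.91552,+0.28101,-0.28786); r₂ = λ·B[:,1] = (-0.38655,+0.81267,-0.43606)
r₃ = r₁×r₂ = (+0.11140,+0.51050,+0.85263); SVD([r₁ r₂ r₃]) → R = UVᵀ:
  R  [+0.91552 -0.38655 +0.11140]
  R  [+0.28101 +0.81267 +0.51050]
  R  [-0.28786 -0.43606 +0.85263]
t = (-0.13619, -0.16492, +1.19660) m
tr R = 2.580818; θ = arccos((tr R − 1)/2) = 0.659320 rad = 37.776°
axis k = ((R−Rᵀ)₃₂, (R−Rᵀ)₁₃, (R−Rᵀ)₂₁) / (2 sinθ) = (-0.772600, +0.325888, +0.544873)
rvec = θ·k = (-0.509391, +0.214864, +0.359246)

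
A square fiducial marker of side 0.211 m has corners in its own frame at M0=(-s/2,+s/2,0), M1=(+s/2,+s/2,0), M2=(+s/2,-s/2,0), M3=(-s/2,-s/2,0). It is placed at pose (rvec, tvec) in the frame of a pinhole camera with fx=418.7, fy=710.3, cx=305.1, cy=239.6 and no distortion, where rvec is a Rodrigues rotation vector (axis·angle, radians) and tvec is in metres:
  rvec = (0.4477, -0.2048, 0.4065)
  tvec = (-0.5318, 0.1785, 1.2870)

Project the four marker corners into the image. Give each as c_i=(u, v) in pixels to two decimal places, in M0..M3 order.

Intrinsics K: fx=418.7, fy=710.3, cx=305.1, cy=239.6
Marker side s = 0.211 m; corners in marker frame (Z=0):
  M0 = (-0.1055, +0.1055, 0)
  M1 = (+0.1055, +0.1055, 0)
  M2 = (+0.1055, -0.1055, 0)
  M3 = (-0.1055, -0.1055, 0)
rvec = (0.4477, -0.2048, 0.4065), |rvec| = θ = 0.63845 rad = 36.581°
Rodrigues: sinθ=0.59595, 1−cosθ=0.19698; R = I + sinθ·[k]× + (1−cosθ)·[k]×²:
    [+0.89988 -0.42375 -0.10322]
    [+0.33513 +0.82329 -0.45813]
    [+0.27911 +0.37767 +0.88287]
t = (-0.5318, 0.1785, 1.2870) m
M0: Pc = R·M0+t = (-0.67144, +0.23000, +1.29740); u = 418.7·(-0.67144)/1.29740 + 305.1 = 88.4100, v = 710.3·(+0.23000)/1.29740 + 239.6 = 365.5208
M1: Pc = R·M1+t = (-0.48157, +0.30071, +1.35629); u = 418.7·(-0.48157)/1.35629 + 305.1 = 156.4352, v = 710.3·(+0.30071)/1.35629 + 239.6 = 397.0860
M2: Pc = R·M2+t = (-0.39216, +0.12700, +1.27660); u = 418.7·(-0.39216)/1.27660 + 305.1 = 176.4803, v = 710.3·(+0.12700)/1.27660 + 239.6 = 310.2624
M3: Pc = R·M3+t = (-0.58203, +0.05629, +1.21771); u = 418.7·(-0.58203)/1.21771 + 305.1 = 104.9729, v = 710.3·(+0.05629)/1.21771 + 239.6 = 272.4324

c0=(88.41, 365.52) c1=(156.44, 397.09) c2=(176.48, 310.26) c3=(104.97, 272.43)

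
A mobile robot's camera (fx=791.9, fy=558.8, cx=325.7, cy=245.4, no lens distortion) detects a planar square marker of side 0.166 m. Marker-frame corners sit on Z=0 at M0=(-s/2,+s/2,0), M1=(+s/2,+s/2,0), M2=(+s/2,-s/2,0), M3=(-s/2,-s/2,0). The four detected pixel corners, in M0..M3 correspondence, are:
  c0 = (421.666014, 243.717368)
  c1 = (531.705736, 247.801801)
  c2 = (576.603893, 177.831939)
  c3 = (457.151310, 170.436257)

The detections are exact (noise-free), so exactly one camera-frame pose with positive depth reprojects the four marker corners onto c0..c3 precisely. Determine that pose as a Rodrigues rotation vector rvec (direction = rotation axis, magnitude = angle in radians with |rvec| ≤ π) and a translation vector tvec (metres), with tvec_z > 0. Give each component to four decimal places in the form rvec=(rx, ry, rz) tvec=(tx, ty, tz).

Intrinsics K: fx=791.9, fy=558.8, cx=325.7, cy=245.4
Marker side s = 0.166 m; corners in marker frame (Z=0):
  M0 = (-0.0830, +0.0830, 0)
  M1 = (+0.0830, +0.0830, 0)
  M2 = (+0.0830, -0.0830, 0)
  M3 = (-0.0830, -0.0830, 0)
Detected image corners:
  c0 = (421.666014, 243.717368) px
  c1 = (531.705736, 247.801801) px
  c2 = (576.603893, 177.831939) px
  c3 = (457.151310, 170.436257) px
Planar DLT: solve 8×8 A·h = b for H (H[2,2]=1):
  H  [+805.32410 +43.26202 +496.92826]
  H  [+82.88732 +552.12347 +211.71302]
  H  [+0.23237 +0.57556 +1.00000]
B = K⁻¹H; ‖b₁‖=0.951357, ‖b₂‖=0.951357; λ = 2/(‖b₁‖+‖b₂‖) = 1.051130, sign → tz>0 ⇒ λ=+1.051130
r₁ = λ·B[:,0] = (+0.96849,+0.04865,+0.24425); r₂ = λ·B[:,1] = (-0.19140,+0.77289,+0.60499)
r₃ = r₁×r₂ = (-0.15934,-0.63268,+0.75785); SVD([r₁ r₂ r₃]) → R = UVᵀ:
  R  [+0.96849 -0.19140 -0.15934]
  R  [+0.04865 +0.77289 -0.63268]
  R  [+0.24425 +0.60499 +0.75785]
t = (+0.22728, -0.06337, +1.05113) m
tr R = 2.499225; θ = arccos((tr R − 1)/2) = 0.723320 rad = 41.443°
axis k = ((R−Rᵀ)₃₂, (R−Rᵀ)₁₃, (R−Rᵀ)₂₁) / (2 sinθ) = (+0.934965, -0.304886, +0.181342)
rvec = θ·k = (+0.676279, -0.220530, +0.131169)

rvec=(0.6763, -0.2205, 0.1312) tvec=(0.2273, -0.0634, 1.0511)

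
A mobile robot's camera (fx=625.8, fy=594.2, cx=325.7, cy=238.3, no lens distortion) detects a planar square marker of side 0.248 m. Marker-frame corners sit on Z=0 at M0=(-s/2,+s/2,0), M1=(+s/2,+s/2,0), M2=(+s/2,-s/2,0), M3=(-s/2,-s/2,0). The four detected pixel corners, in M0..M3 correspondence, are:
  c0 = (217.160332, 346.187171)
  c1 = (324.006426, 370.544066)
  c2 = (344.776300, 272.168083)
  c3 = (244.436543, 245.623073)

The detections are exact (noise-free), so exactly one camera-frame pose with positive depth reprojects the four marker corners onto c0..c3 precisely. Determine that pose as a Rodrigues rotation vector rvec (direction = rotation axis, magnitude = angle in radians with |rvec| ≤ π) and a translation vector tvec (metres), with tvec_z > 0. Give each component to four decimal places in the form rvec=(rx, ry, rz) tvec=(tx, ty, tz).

Intrinsics K: fx=625.8, fy=594.2, cx=325.7, cy=238.3
Marker side s = 0.248 m; corners in marker frame (Z=0):
  M0 = (-0.1240, +0.1240, 0)
  M1 = (+0.1240, +0.1240, 0)
  M2 = (+0.1240, -0.1240, 0)
  M3 = (-0.1240, -0.1240, 0)
Detected image corners:
  c0 = (217.160332, 346.187171) px
  c1 = (324.006426, 370.544066) px
  c2 = (344.776300, 272.168083) px
  c3 = (244.436543, 245.623073) px
Planar DLT: solve 8×8 A·h = b for H (H[2,2]=1):
  H  [+458.30457 -158.70357 +283.85272]
  H  [+147.46601 +333.21869 +307.50463]
  H  [+0.14490 -0.21965 +1.00000]
B = K⁻¹H; ‖b₁‖=0.699060, ‖b₂‖=0.699060; λ = 2/(‖b₁‖+‖b₂‖) = 1.430493, sign → tz>0 ⇒ λ=+1.430493
r₁ = λ·B[:,0] = (+0.93974,+0.27189,+0.20728); r₂ = λ·B[:,1] = (-0.19924,+0.92821,-0.31421)
r₃ = r₁×r₂ = (-0.27783,+0.25398,+0.92645); SVD([r₁ r₂ r₃]) → R = UVᵀ:
  R  [+0.93974 -0.19924 -0.27783]
  R  [+0.27189 +0.92821 +0.25398]
  R  [+0.20728 -0.31421 +0.92645]
t = (-0.09566, +0.16661, +1.43049) m
tr R = 2.794401; θ = arccos((tr R − 1)/2) = 0.457408 rad = 26.208°
axis k = ((R−Rᵀ)₃₂, (R−Rᵀ)₁₃, (R−Rᵀ)₂₁) / (2 sinθ) = (-0.643290, -0.549234, +0.533405)
rvec = θ·k = (-0.294246, -0.251224, +0.243983)

rvec=(-0.2942, -0.2512, 0.2440) tvec=(-0.0957, 0.1666, 1.4305)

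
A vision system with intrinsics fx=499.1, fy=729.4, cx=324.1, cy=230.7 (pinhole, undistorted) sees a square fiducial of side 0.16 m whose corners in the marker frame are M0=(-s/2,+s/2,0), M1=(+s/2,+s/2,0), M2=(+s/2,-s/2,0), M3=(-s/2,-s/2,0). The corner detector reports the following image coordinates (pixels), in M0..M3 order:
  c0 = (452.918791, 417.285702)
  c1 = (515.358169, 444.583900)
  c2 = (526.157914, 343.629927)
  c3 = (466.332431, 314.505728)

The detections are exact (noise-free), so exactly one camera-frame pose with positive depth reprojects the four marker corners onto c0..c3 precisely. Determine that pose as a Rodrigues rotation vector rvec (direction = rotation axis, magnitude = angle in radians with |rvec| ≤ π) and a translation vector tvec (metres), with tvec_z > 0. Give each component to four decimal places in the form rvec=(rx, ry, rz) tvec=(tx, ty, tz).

Intrinsics K: fx=499.1, fy=729.4, cx=324.1, cy=230.7
Marker side s = 0.16 m; corners in marker frame (Z=0):
  M0 = (-0.0800, +0.0800, 0)
  M1 = (+0.0800, +0.0800, 0)
  M2 = (+0.0800, -0.0800, 0)
  M3 = (-0.0800, -0.0800, 0)
Detected image corners:
  c0 = (452.918791, 417.285702) px
  c1 = (515.358169, 444.583900) px
  c2 = (526.157914, 343.629927) px
  c3 = (466.332431, 314.505728) px
Planar DLT: solve 8×8 A·h = b for H (H[2,2]=1):
  H  [+468.38070 -189.42739 +490.73560]
  H  [+243.44663 +548.31047 +379.25375]
  H  [+0.17637 -0.23231 +1.00000]
B = K⁻¹H; ‖b₁‖=0.887258, ‖b₂‖=0.887258; λ = 2/(‖b₁‖+‖b₂‖) = 1.127068, sign → tz>0 ⇒ λ=+1.127068
r₁ = λ·B[:,0] = (+0.92862,+0.31330,+0.19878); r₂ = λ·B[:,1] = (-0.25774,+0.93006,-0.26183)
r₃ = r₁×r₂ = (-0.26691,+0.19190,+0.94442); SVD([r₁ r₂ r₃]) → R = UVᵀ:
  R  [+0.92862 -0.25774 -0.26691]
  R  [+0.31330 +0.93006 +0.19190]
  R  [+0.19878 -0.26183 +0.94442]
t = (+0.37630, +0.22955, +1.12707) m
tr R = 2.803100; θ = arccos((tr R − 1)/2) = 0.447458 rad = 25.637°
axis k = ((R−Rᵀ)₃₂, (R−Rᵀ)₁₃, (R−Rᵀ)₂₁) / (2 sinθ) = (-0.524333, -0.538152, +0.659900)
rvec = θ·k = (-0.234617, -0.240800, +0.295277)

rvec=(-0.2346, -0.2408, 0.2953) tvec=(0.3763, 0.2295, 1.1271)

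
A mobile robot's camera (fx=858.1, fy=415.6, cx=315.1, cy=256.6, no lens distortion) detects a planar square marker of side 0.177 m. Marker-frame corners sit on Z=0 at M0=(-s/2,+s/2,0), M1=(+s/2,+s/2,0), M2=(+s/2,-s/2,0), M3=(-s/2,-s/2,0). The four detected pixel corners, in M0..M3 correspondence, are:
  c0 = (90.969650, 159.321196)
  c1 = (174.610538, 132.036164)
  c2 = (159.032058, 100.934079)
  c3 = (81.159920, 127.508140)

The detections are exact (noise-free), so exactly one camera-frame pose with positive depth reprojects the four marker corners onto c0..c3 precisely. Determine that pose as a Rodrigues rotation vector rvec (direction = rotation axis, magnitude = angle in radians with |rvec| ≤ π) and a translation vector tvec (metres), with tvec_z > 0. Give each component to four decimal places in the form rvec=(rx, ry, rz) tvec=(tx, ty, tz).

rvec=(-0.5244, 0.4201, -0.3860) tvec=(-0.3257, -0.4503, 1.4744)

Intrinsics K: fx=858.1, fy=415.6, cx=315.1, cy=256.6
Marker side s = 0.177 m; corners in marker frame (Z=0):
  M0 = (-0.0885, +0.0885, 0)
  M1 = (+0.0885, +0.0885, 0)
  M2 = (+0.0885, -0.0885, 0)
  M3 = (-0.0885, -0.0885, 0)
Detected image corners:
  c0 = (90.969650, 159.321196) px
  c1 = (174.610538, 132.036164) px
  c2 = (159.032058, 100.934079) px
  c3 = (81.159920, 127.508140) px
Planar DLT: solve 8×8 A·h = b for H (H[2,2]=1):
  H  [+431.43989 +24.22670 +125.54730]
  H  [-177.02424 +129.23648 +129.65887]
  H  [-0.19197 -0.37341 +1.00000]
B = K⁻¹H; ‖b₁‖=0.678239, ‖b₂‖=0.678239; λ = 2/(‖b₁‖+‖b₂‖) = 1.474407, sign → tz>0 ⇒ λ=+1.474407
r₁ = λ·B[:,0] = (+0.84524,-0.45327,-0.28304); r₂ = λ·B[:,1] = (+0.24379,+0.79841,-0.55055)
r₃ = r₁×r₂ = (+0.47553,+0.39635,+0.78535); SVD([r₁ r₂ r₃]) → R = UVᵀ:
  R  [+0.84524 +0.24379 +0.47553]
  R  [-0.45327 +0.79841 +0.39635]
  R  [-0.28304 -0.55055 +0.78535]
t = (-0.32569, -0.45034, +1.47441) m
tr R = 2.429007; θ = arccos((tr R − 1)/2) = 0.774882 rad = 44.397°
axis k = ((R−Rᵀ)₃₂, (R−Rᵀ)₁₃, (R−Rᵀ)₂₁) / (2 sinθ) = (-0.676713, +0.542120, -0.498162)
rvec = θ·k = (-0.524373, +0.420079, -0.386017)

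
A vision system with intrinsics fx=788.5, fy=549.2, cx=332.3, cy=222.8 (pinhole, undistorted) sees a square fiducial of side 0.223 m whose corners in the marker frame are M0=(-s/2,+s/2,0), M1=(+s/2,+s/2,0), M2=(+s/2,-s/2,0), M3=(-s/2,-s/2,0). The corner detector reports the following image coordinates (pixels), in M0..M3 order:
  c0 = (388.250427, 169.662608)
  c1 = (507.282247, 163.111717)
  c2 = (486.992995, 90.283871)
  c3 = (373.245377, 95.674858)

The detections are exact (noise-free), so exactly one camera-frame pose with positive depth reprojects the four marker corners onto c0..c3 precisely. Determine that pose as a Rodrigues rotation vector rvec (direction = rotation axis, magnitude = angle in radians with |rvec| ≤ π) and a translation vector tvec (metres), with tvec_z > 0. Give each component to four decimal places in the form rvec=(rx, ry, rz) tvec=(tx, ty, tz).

rvec=(-0.3239, -0.0652, -0.0981) tvec=(0.2011, -0.2542, 1.4849)

Intrinsics K: fx=788.5, fy=549.2, cx=332.3, cy=222.8
Marker side s = 0.223 m; corners in marker frame (Z=0):
  M0 = (-0.1115, +0.1115, 0)
  M1 = (+0.1115, +0.1115, 0)
  M2 = (+0.1115, -0.1115, 0)
  M3 = (-0.1115, -0.1115, 0)
Detected image corners:
  c0 = (388.250427, 169.662608) px
  c1 = (507.282247, 163.111717) px
  c2 = (486.992995, 90.283871) px
  c3 = (373.245377, 95.674858) px
Planar DLT: solve 8×8 A·h = b for H (H[2,2]=1):
  H  [+545.18967 -13.72854 +439.08248]
  H  [-19.75865 +301.71037 +128.79893]
  H  [+0.05363 -0.21172 +1.00000]
B = K⁻¹H; ‖b₁‖=0.673450, ‖b₂‖=0.673450; λ = 2/(‖b₁‖+‖b₂‖) = 1.484892, sign → tz>0 ⇒ λ=+1.484892
r₁ = λ·B[:,0] = (+0.99313,-0.08573,+0.07964); r₂ = λ·B[:,1] = (+0.10664,+0.94329,-0.31439)
r₃ = r₁×r₂ = (-0.04817,+0.32072,+0.94595); SVD([r₁ r₂ r₃]) → R = UVᵀ:
  R  [+0.99313 +0.10664 -0.04817]
  R  [-0.08573 +0.94329 +0.32072]
  R  [+0.07964 -0.31439 +0.94595]
t = (+0.20109, -0.25415, +1.48489) m
tr R = 2.882365; θ = arccos((tr R − 1)/2) = 0.344684 rad = 19.749°
axis k = ((R−Rᵀ)₃₂, (R−Rᵀ)₁₃, (R−Rᵀ)₂₁) / (2 sinθ) = (-0.939788, -0.189129, -0.284657)
rvec = θ·k = (-0.323930, -0.065190, -0.098117)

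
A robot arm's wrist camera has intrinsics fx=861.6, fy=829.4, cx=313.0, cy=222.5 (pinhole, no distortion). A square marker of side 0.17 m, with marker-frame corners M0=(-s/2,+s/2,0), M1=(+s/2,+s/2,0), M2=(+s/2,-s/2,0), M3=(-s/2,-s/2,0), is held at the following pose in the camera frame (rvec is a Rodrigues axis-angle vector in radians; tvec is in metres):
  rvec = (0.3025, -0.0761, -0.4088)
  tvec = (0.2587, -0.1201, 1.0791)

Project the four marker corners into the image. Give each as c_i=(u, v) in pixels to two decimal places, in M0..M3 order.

Intrinsics K: fx=861.6, fy=829.4, cx=313.0, cy=222.5
Marker side s = 0.17 m; corners in marker frame (Z=0):
  M0 = (-0.0850, +0.0850, 0)
  M1 = (+0.0850, +0.0850, 0)
  M2 = (+0.0850, -0.0850, 0)
  M3 = (-0.0850, -0.0850, 0)
rvec = (0.3025, -0.0761, -0.4088), |rvec| = θ = 0.51421 rad = 29.462°
Rodrigues: sinθ=0.49185, 1−cosθ=0.12932; R = I + sinθ·[k]× + (1−cosθ)·[k]×²:
    [+0.91543 +0.37976 -0.13327]
    [-0.40228 +0.87351 -0.27413]
    [+0.01231 +0.30456 +0.95241]
t = (0.2587, -0.1201, 1.0791) m
M0: Pc = R·M0+t = (+0.21317, -0.01166, +1.10394); u = 861.6·(+0.21317)/1.10394 + 313.0 = 479.3725, v = 829.4·(-0.01166)/1.10394 + 222.5 = 213.7415
M1: Pc = R·M1+t = (+0.36879, -0.08005, +1.10603); u = 861.6·(+0.36879)/1.10603 + 313.0 = 600.2886, v = 829.4·(-0.08005)/1.10603 + 222.5 = 162.4752
M2: Pc = R·M2+t = (+0.30423, -0.22854, +1.05426); u = 861.6·(+0.30423)/1.05426 + 313.0 = 561.6357, v = 829.4·(-0.22854)/1.05426 + 222.5 = 42.7026
M3: Pc = R·M3+t = (+0.14861, -0.16015, +1.05217); u = 861.6·(+0.14861)/1.05217 + 313.0 = 434.6927, v = 829.4·(-0.16015)/1.05217 + 222.5 = 96.2534

c0=(479.37, 213.74) c1=(600.29, 162.48) c2=(561.64, 42.70) c3=(434.69, 96.25)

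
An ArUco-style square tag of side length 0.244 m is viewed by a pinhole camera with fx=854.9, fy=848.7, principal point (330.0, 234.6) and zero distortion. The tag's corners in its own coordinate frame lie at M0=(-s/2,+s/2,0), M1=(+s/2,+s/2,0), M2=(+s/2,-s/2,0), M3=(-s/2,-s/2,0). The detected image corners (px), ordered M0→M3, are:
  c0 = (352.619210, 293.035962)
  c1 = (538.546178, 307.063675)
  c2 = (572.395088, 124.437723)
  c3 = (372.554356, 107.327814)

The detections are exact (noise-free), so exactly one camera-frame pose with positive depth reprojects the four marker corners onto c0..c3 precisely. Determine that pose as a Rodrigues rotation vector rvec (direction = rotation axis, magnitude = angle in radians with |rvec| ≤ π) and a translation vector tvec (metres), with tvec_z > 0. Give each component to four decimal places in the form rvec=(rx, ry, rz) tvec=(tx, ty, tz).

Intrinsics K: fx=854.9, fy=848.7, cx=330.0, cy=234.6
Marker side s = 0.244 m; corners in marker frame (Z=0):
  M0 = (-0.1220, +0.1220, 0)
  M1 = (+0.1220, +0.1220, 0)
  M2 = (+0.1220, -0.1220, 0)
  M3 = (-0.1220, -0.1220, 0)
Detected image corners:
  c0 = (352.619210, 293.035962) px
  c1 = (538.546178, 307.063675) px
  c2 = (572.395088, 124.437723) px
  c3 = (372.554356, 107.327814) px
Planar DLT: solve 8×8 A·h = b for H (H[2,2]=1):
  H  [+809.23773 +28.10047 +459.04088]
  H  [+72.53537 +817.48172 +211.39595]
  H  [+0.04309 +0.30164 +1.00000]
B = K⁻¹H; ‖b₁‖=0.933854, ‖b₂‖=0.933854; λ = 2/(‖b₁‖+‖b₂‖) = 1.070832, sign → tz>0 ⇒ λ=+1.070832
r₁ = λ·B[:,0] = (+0.99582,+0.07877,+0.04614); r₂ = λ·B[:,1] = (-0.08949,+0.94216,+0.32301)
r₃ = r₁×r₂ = (-0.01803,-0.32579,+0.94527); SVD([r₁ r₂ r₃]) → R = UVᵀ:
  R  [+0.99582 -0.08949 -0.01803]
  R  [+0.07877 +0.94216 -0.32579]
  R  [+0.04614 +0.32301 +0.94527]
t = (+0.16163, -0.02928, +1.07083) m
tr R = 2.883250; θ = arccos((tr R − 1)/2) = 0.343372 rad = 19.674°
axis k = ((R−Rᵀ)₃₂, (R−Rᵀ)₁₃, (R−Rᵀ)₂₁) / (2 sinθ) = (+0.963574, -0.095306, +0.249882)
rvec = θ·k = (+0.330864, -0.032726, +0.085803)

rvec=(0.3309, -0.0327, 0.0858) tvec=(0.1616, -0.0293, 1.0708)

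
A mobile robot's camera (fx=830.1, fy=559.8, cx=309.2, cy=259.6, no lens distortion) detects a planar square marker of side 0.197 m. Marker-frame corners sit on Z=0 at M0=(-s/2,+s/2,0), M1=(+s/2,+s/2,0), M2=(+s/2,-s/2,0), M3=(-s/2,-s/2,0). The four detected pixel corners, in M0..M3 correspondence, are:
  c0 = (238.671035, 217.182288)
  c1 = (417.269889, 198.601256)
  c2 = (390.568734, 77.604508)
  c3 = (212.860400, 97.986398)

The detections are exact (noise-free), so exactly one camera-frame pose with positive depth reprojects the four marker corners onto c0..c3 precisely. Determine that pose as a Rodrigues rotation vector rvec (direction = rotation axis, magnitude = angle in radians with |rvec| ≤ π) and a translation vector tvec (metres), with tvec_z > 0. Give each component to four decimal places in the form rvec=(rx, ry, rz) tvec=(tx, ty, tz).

Intrinsics K: fx=830.1, fy=559.8, cx=309.2, cy=259.6
Marker side s = 0.197 m; corners in marker frame (Z=0):
  M0 = (-0.0985, +0.0985, 0)
  M1 = (+0.0985, +0.0985, 0)
  M2 = (+0.0985, -0.0985, 0)
  M3 = (-0.0985, -0.0985, 0)
Detected image corners:
  c0 = (238.671035, 217.182288) px
  c1 = (417.269889, 198.601256) px
  c2 = (390.568734, 77.604508) px
  c3 = (212.860400, 97.986398) px
Planar DLT: solve 8×8 A·h = b for H (H[2,2]=1):
  H  [+879.65883 +128.90847 +314.13710]
  H  [-110.48191 +607.54675 +147.83702]
  H  [-0.07836 -0.01383 +1.00000]
B = K⁻¹H; ‖b₁‖=1.103517, ‖b₂‖=1.103517; λ = 2/(‖b₁‖+‖b₂‖) = 0.906194, sign → tz>0 ⇒ λ=+0.906194
r₁ = λ·B[:,0] = (+0.98675,-0.14592,-0.07101); r₂ = λ·B[:,1] = (+0.14539,+0.98929,-0.01253)
r₃ = r₁×r₂ = (+0.07208,+0.00204,+0.99740); SVD([r₁ r₂ r₃]) → R = UVᵀ:
  R  [+0.98675 +0.14539 +0.07208]
  R  [-0.14592 +0.98929 +0.00204]
  R  [-0.07101 -0.01253 +0.99740]
t = (+0.00539, -0.18092, +0.90619) m
tr R = 2.973437; θ = arccos((tr R − 1)/2) = 0.163162 rad = 9.349°
axis k = ((R−Rᵀ)₃₂, (R−Rᵀ)₁₃, (R−Rᵀ)₂₁) / (2 sinθ) = (-0.044836, +0.440430, -0.896667)
rvec = θ·k = (-0.007316, +0.071862, -0.146302)

rvec=(-0.0073, 0.0719, -0.1463) tvec=(0.0054, -0.1809, 0.9062)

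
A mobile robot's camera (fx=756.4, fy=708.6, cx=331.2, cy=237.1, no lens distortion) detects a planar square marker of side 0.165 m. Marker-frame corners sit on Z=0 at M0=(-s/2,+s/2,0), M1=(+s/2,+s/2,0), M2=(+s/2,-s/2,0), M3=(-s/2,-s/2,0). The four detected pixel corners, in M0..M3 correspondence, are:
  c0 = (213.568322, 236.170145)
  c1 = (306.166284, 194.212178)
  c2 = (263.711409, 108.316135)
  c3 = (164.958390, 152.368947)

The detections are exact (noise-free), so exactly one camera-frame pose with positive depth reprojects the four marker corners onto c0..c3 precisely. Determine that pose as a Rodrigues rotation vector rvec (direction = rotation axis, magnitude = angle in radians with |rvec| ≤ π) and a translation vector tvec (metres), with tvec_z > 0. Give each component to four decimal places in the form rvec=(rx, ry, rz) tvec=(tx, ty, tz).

Intrinsics K: fx=756.4, fy=708.6, cx=331.2, cy=237.1
Marker side s = 0.165 m; corners in marker frame (Z=0):
  M0 = (-0.0825, +0.0825, 0)
  M1 = (+0.0825, +0.0825, 0)
  M2 = (+0.0825, -0.0825, 0)
  M3 = (-0.0825, -0.0825, 0)
Detected image corners:
  c0 = (213.568322, 236.170145) px
  c1 = (306.166284, 194.212178) px
  c2 = (263.711409, 108.316135) px
  c3 = (164.958390, 152.368947) px
Planar DLT: solve 8×8 A·h = b for H (H[2,2]=1):
  H  [+588.44629 +363.97659 +237.95143]
  H  [-253.76489 +578.43651 +173.99851]
  H  [+0.03866 +0.37150 +1.00000]
B = K⁻¹H; ‖b₁‖=0.847551, ‖b₂‖=0.847551; λ = 2/(‖b₁‖+‖b₂‖) = 1.179870, sign → tz>0 ⇒ λ=+1.179870
r₁ = λ·B[:,0] = (+0.89791,-0.43780,+0.04561); r₂ = λ·B[:,1] = (+0.37583,+0.81648,+0.43832)
r₃ = r₁×r₂ = (-0.22914,-0.37643,+0.89766); SVD([r₁ r₂ r₃]) → R = UVᵀ:
  R  [+0.89791 +0.37583 -0.22914]
  R  [-0.43780 +0.81648 -0.37643]
  R  [+0.04561 +0.43832 +0.89766]
t = (-0.14545, -0.10507, +1.17987) m
tr R = 2.612053; θ = arccos((tr R − 1)/2) = 0.633389 rad = 36.290°
axis k = ((R−Rᵀ)₃₂, (R−Rᵀ)₁₃, (R−Rᵀ)₂₁) / (2 sinθ) = (+0.688270, -0.232102, -0.687323)
rvec = θ·k = (+0.435942, -0.147011, -0.435343)

rvec=(0.4359, -0.1470, -0.4353) tvec=(-0.1455, -0.1051, 1.1799)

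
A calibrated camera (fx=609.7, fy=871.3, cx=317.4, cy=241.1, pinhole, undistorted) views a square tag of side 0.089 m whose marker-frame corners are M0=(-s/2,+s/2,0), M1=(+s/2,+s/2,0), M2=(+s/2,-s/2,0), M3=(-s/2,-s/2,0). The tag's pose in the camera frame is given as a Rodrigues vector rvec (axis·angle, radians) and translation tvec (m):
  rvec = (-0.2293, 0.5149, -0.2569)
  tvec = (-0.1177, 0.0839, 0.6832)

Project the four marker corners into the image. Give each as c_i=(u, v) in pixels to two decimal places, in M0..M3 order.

c0=(187.79, 416.50) c1=(249.77, 391.88) c2=(237.50, 278.12) c3=(178.36, 308.31)

Intrinsics K: fx=609.7, fy=871.3, cx=317.4, cy=241.1
Marker side s = 0.089 m; corners in marker frame (Z=0):
  M0 = (-0.0445, +0.0445, 0)
  M1 = (+0.0445, +0.0445, 0)
  M2 = (+0.0445, -0.0445, 0)
  M3 = (-0.0445, -0.0445, 0)
rvec = (-0.2293, 0.5149, -0.2569), |rvec| = θ = 0.61943 rad = 35.491°
Rodrigues: sinθ=0.58057, 1−cosθ=0.18579; R = I + sinθ·[k]× + (1−cosθ)·[k]×²:
    [+0.83967 +0.18361 +0.51112]
    [-0.29795 +0.94258 +0.15086]
    [-0.45407 -0.27897 +0.84616]
t = (-0.1177, 0.0839, 0.6832) m
M0: Pc = R·M0+t = (-0.14689, +0.13910, +0.69099); u = 609.7·(-0.14689)/0.69099 + 317.4 = 187.7872, v = 871.3·(+0.13910)/0.69099 + 241.1 = 416.5017
M1: Pc = R·M1+t = (-0.07216, +0.11259, +0.65058); u = 609.7·(-0.07216)/0.65058 + 317.4 = 249.7705, v = 871.3·(+0.11259)/0.65058 + 241.1 = 391.8828
M2: Pc = R·M2+t = (-0.08851, +0.02870, +0.67541); u = 609.7·(-0.08851)/0.67541 + 317.4 = 237.5047, v = 871.3·(+0.02870)/0.67541 + 241.1 = 278.1190
M3: Pc = R·M3+t = (-0.16324, +0.05521, +0.71582); u = 609.7·(-0.16324)/0.71582 + 317.4 = 178.3637, v = 871.3·(+0.05521)/0.71582 + 241.1 = 308.3067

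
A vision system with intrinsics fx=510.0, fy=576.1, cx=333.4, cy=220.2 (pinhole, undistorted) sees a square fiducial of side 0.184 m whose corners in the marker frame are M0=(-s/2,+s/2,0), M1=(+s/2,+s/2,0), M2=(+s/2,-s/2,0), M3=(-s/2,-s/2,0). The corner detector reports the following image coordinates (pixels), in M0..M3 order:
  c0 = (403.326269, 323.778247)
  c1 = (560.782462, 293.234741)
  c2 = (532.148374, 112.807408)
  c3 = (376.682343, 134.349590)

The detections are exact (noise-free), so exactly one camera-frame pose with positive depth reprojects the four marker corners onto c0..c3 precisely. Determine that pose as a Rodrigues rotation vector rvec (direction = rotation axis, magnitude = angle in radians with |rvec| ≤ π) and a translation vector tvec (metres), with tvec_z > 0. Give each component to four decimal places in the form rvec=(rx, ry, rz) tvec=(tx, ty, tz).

Intrinsics K: fx=510.0, fy=576.1, cx=333.4, cy=220.2
Marker side s = 0.184 m; corners in marker frame (Z=0):
  M0 = (-0.0920, +0.0920, 0)
  M1 = (+0.0920, +0.0920, 0)
  M2 = (+0.0920, -0.0920, 0)
  M3 = (-0.0920, -0.0920, 0)
Detected image corners:
  c0 = (403.326269, 323.778247) px
  c1 = (560.782462, 293.234741) px
  c2 = (532.148374, 112.807408) px
  c3 = (376.682343, 134.349590) px
Planar DLT: solve 8×8 A·h = b for H (H[2,2]=1):
  H  [+966.68679 +97.40269 +469.88048]
  H  [-87.57107 +980.06082 +214.78300]
  H  [+0.24862 -0.11305 +1.00000]
B = K⁻¹H; ‖b₁‖=1.768024, ‖b₂‖=1.768024; λ = 2/(‖b₁‖+‖b₂‖) = 0.565603, sign → tz>0 ⇒ λ=+0.565603
r₁ = λ·B[:,0] = (+0.98016,-0.13972,+0.14062); r₂ = λ·B[:,1] = (+0.14982,+0.98664,-0.06394)
r₃ = r₁×r₂ = (-0.12981,+0.08374,+0.98800); SVD([r₁ r₂ r₃]) → R = UVᵀ:
  R  [+0.98016 +0.14982 -0.12981]
  R  [-0.13972 +0.98664 +0.08374]
  R  [+0.14062 -0.06394 +0.98800]
t = (+0.15136, -0.00532, +0.56560) m
tr R = 2.954795; θ = arccos((tr R − 1)/2) = 0.213016 rad = 12.205°
axis k = ((R−Rᵀ)₃₂, (R−Rᵀ)₁₃, (R−Rᵀ)₂₁) / (2 sinθ) = (-0.349274, -0.639577, -0.684798)
rvec = θ·k = (-0.074401, -0.136240, -0.145873)

rvec=(-0.0744, -0.1362, -0.1459) tvec=(0.1514, -0.0053, 0.5656)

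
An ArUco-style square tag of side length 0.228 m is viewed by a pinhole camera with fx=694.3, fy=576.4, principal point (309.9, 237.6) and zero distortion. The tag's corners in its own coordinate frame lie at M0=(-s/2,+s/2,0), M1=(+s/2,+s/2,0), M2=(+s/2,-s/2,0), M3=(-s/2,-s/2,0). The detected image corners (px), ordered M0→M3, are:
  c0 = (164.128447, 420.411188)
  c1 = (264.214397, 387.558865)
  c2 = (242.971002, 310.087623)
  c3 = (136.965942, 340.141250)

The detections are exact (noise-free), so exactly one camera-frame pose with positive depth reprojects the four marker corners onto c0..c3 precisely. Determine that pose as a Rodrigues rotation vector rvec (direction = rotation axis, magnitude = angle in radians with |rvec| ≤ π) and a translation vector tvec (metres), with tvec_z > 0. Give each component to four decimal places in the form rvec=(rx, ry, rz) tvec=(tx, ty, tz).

Intrinsics K: fx=694.3, fy=576.4, cx=309.9, cy=237.6
Marker side s = 0.228 m; corners in marker frame (Z=0):
  M0 = (-0.1140, +0.1140, 0)
  M1 = (+0.1140, +0.1140, 0)
  M2 = (+0.1140, -0.1140, 0)
  M3 = (-0.1140, -0.1140, 0)
Detected image corners:
  c0 = (164.128447, 420.411188) px
  c1 = (264.214397, 387.558865) px
  c2 = (242.971002, 310.087623) px
  c3 = (136.965942, 340.141250) px
Planar DLT: solve 8×8 A·h = b for H (H[2,2]=1):
  H  [+498.98148 +145.60163 +203.71706]
  H  [-52.72244 +417.55280 +365.01526]
  H  [+0.23417 +0.19694 +1.00000]
B = K⁻¹H; ‖b₁‖=0.683646, ‖b₂‖=0.683646; λ = 2/(‖b₁‖+‖b₂‖) = 1.462744, sign → tz>0 ⇒ λ=+1.462744
r₁ = λ·B[:,0] = (+0.89836,-0.27499,+0.34253); r₂ = λ·B[:,1] = (+0.17817,+0.94089,+0.28807)
r₃ = r₁×r₂ = (-0.40150,-0.19776,+0.89425); SVD([r₁ r₂ r₃]) → R = UVᵀ:
  R  [+0.89836 +0.17817 -0.40150]
  R  [-0.27499 +0.94089 -0.19776]
  R  [+0.34253 +0.28807 +0.89425]
t = (-0.22371, +0.32334, +1.46274) m
tr R = 2.733502; θ = arccos((tr R − 1)/2) = 0.522146 rad = 29.917°
axis k = ((R−Rᵀ)₃₂, (R−Rᵀ)₁₃, (R−Rᵀ)₂₁) / (2 sinθ) = (+0.487051, -0.745912, -0.454309)
rvec = θ·k = (+0.254312, -0.389474, -0.237216)

rvec=(0.2543, -0.3895, -0.2372) tvec=(-0.2237, 0.3233, 1.4627)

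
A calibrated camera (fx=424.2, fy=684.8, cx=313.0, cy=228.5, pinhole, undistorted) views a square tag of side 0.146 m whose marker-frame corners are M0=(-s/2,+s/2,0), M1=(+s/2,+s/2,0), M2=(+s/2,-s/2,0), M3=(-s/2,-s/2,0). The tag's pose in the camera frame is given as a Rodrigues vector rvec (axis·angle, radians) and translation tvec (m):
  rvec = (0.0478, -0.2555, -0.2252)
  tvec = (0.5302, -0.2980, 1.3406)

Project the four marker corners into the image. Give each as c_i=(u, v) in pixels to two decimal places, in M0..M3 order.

Intrinsics K: fx=424.2, fy=684.8, cx=313.0, cy=228.5
Marker side s = 0.146 m; corners in marker frame (Z=0):
  M0 = (-0.0730, +0.0730, 0)
  M1 = (+0.0730, +0.0730, 0)
  M2 = (+0.0730, -0.0730, 0)
  M3 = (-0.0730, -0.0730, 0)
rvec = (0.0478, -0.2555, -0.2252), |rvec| = θ = 0.34392 rad = 19.705°
Rodrigues: sinθ=0.33718, 1−cosθ=0.05856; R = I + sinθ·[k]× + (1−cosθ)·[k]×²:
    [+0.94257 +0.21474 -0.25582]
    [-0.22683 +0.97376 -0.01838]
    [+0.24516 +0.07535 +0.96655]
t = (0.5302, -0.2980, 1.3406) m
M0: Pc = R·M0+t = (+0.47707, -0.21036, +1.32820); u = 424.2·(+0.47707)/1.32820 + 313.0 = 465.3655, v = 684.8·(-0.21036)/1.32820 + 228.5 = 120.0435
M1: Pc = R·M1+t = (+0.61468, -0.24347, +1.36400); u = 424.2·(+0.61468)/1.36400 + 313.0 = 504.1652, v = 684.8·(-0.24347)/1.36400 + 228.5 = 106.2628
M2: Pc = R·M2+t = (+0.58333, -0.38564, +1.35300); u = 424.2·(+0.58333)/1.35300 + 313.0 = 495.8899, v = 684.8·(-0.38564)/1.35300 + 228.5 = 33.3121
M3: Pc = R·M3+t = (+0.44572, -0.35253, +1.31720); u = 424.2·(+0.44572)/1.31720 + 313.0 = 456.5412, v = 684.8·(-0.35253)/1.31720 + 228.5 = 45.2255

c0=(465.37, 120.04) c1=(504.17, 106.26) c2=(495.89, 33.31) c3=(456.54, 45.23)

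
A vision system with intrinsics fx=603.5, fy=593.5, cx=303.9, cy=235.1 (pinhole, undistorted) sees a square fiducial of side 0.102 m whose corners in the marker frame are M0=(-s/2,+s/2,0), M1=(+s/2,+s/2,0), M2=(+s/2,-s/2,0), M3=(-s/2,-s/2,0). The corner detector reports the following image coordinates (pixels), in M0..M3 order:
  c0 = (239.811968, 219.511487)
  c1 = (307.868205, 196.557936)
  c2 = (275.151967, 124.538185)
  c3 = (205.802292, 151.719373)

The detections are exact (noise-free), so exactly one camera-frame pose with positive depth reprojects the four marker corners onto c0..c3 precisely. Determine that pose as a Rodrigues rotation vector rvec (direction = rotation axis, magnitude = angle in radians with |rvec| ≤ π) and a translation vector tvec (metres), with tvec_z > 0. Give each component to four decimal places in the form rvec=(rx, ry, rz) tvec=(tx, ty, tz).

rvec=(0.3884, 0.2981, -0.3626) tvec=(-0.0607, -0.0798, 0.7763)

Intrinsics K: fx=603.5, fy=593.5, cx=303.9, cy=235.1
Marker side s = 0.102 m; corners in marker frame (Z=0):
  M0 = (-0.0510, +0.0510, 0)
  M1 = (+0.0510, +0.0510, 0)
  M2 = (+0.0510, -0.0510, 0)
  M3 = (-0.0510, -0.0510, 0)
Detected image corners:
  c0 = (239.811968, 219.511487) px
  c1 = (307.868205, 196.557936) px
  c2 = (275.151967, 124.538185) px
  c3 = (205.802292, 151.719373) px
Planar DLT: solve 8×8 A·h = b for H (H[2,2]=1):
  H  [+558.06682 +430.71847 +256.71505]
  H  [-322.97774 +754.52959 +174.08585]
  H  [-0.44860 +0.40242 +1.00000]
B = K⁻¹H; ‖b₁‖=1.288205, ‖b₂‖=1.288205; λ = 2/(‖b₁‖+‖b₂‖) = 0.776274, sign → tz>0 ⇒ λ=+0.776274
r₁ = λ·B[:,0] = (+0.89319,-0.28450,-0.34824); r₂ = λ·B[:,1] = (+0.39672,+0.86315,+0.31239)
r₃ = r₁×r₂ = (+0.21171,-0.41717,+0.88382); SVD([r₁ r₂ r₃]) → R = UVᵀ:
  R  [+0.89319 +0.39672 +0.21171]
  R  [-0.28450 +0.86315 -0.41717]
  R  [-0.34824 +0.31239 +0.88382]
t = (-0.06069, -0.07980, +0.77627) m
tr R = 2.640166; θ = arccos((tr R − 1)/2) = 0.609240 rad = 34.907°
axis k = ((R−Rᵀ)₃₂, (R−Rᵀ)₁₃, (R−Rᵀ)₂₁) / (2 sinθ) = (+0.637457, +0.489252, -0.595215)
rvec = θ·k = (+0.388364, +0.298072, -0.362629)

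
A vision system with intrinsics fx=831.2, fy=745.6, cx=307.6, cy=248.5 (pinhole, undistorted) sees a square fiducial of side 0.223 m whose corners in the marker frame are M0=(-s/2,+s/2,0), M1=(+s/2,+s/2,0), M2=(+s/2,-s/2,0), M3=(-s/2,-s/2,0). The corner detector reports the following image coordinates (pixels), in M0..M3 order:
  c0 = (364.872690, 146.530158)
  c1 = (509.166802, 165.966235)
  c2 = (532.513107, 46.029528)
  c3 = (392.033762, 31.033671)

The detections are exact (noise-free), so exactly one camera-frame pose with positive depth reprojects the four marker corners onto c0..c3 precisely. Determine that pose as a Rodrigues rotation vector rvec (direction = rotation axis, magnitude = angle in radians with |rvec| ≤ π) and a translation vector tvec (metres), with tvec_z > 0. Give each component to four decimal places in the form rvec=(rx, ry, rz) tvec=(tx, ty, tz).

Intrinsics K: fx=831.2, fy=745.6, cx=307.6, cy=248.5
Marker side s = 0.223 m; corners in marker frame (Z=0):
  M0 = (-0.1115, +0.1115, 0)
  M1 = (+0.1115, +0.1115, 0)
  M2 = (+0.1115, -0.1115, 0)
  M3 = (-0.1115, -0.1115, 0)
Detected image corners:
  c0 = (364.872690, 146.530158) px
  c1 = (509.166802, 165.966235) px
  c2 = (532.513107, 46.029528) px
  c3 = (392.033762, 31.033671) px
Planar DLT: solve 8×8 A·h = b for H (H[2,2]=1):
  H  [+571.93373 -179.18984 +448.67983]
  H  [+62.65050 +513.46055 +96.28767]
  H  [-0.14774 -0.14635 +1.00000]
B = K⁻¹H; ‖b₁‖=0.768945, ‖b₂‖=0.768945; λ = 2/(‖b₁‖+‖b₂‖) = 1.300483, sign → tz>0 ⇒ λ=+1.300483
r₁ = λ·B[:,0] = (+0.96594,+0.17331,-0.19214); r₂ = λ·B[:,1] = (-0.20993,+0.95901,-0.19032)
r₃ = r₁×r₂ = (+0.15128,+0.22417,+0.96274); SVD([r₁ r₂ r₃]) → R = UVᵀ:
  R  [+0.96594 -0.20993 +0.15128]
  R  [+0.17331 +0.95901 +0.22417]
  R  [-0.19214 -0.19032 +0.96274]
t = (+0.22073, -0.26549, +1.30048) m
tr R = 2.887694; θ = arccos((tr R − 1)/2) = 0.336709 rad = 19.292°
axis k = ((R−Rᵀ)₃₂, (R−Rᵀ)₁₃, (R−Rᵀ)₂₁) / (2 sinθ) = (-0.627292, +0.519724, +0.579994)
rvec = θ·k = (-0.211215, +0.174996, +0.195289)

rvec=(-0.2112, 0.1750, 0.1953) tvec=(0.2207, -0.2655, 1.3005)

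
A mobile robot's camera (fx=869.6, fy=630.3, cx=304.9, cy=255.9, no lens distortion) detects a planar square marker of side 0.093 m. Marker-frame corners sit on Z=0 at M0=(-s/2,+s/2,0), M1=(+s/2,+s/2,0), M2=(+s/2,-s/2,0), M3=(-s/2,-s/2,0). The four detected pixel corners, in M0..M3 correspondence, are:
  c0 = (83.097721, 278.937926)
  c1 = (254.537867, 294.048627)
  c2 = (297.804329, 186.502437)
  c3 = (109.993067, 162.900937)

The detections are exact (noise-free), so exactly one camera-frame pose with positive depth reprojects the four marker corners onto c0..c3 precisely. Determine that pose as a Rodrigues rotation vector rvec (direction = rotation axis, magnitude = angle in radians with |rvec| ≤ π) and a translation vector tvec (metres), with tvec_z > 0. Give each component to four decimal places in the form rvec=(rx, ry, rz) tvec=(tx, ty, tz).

Intrinsics K: fx=869.6, fy=630.3, cx=304.9, cy=255.9
Marker side s = 0.093 m; corners in marker frame (Z=0):
  M0 = (-0.0465, +0.0465, 0)
  M1 = (+0.0465, +0.0465, 0)
  M2 = (+0.0465, -0.0465, 0)
  M3 = (-0.0465, -0.0465, 0)
Detected image corners:
  c0 = (83.097721, 278.937926) px
  c1 = (254.537867, 294.048627) px
  c2 = (297.804329, 186.502437) px
  c3 = (109.993067, 162.900937) px
Planar DLT: solve 8×8 A·h = b for H (H[2,2]=1):
  H  [+2043.57913 -174.36599 +188.07294]
  H  [+350.10838 +1454.90286 +233.74399]
  H  [+0.62584 +1.10223 +1.00000]
B = K⁻¹H; ‖b₁‖=2.240962, ‖b₂‖=2.240962; λ = 2/(‖b₁‖+‖b₂‖) = 0.446237, sign → tz>0 ⇒ λ=+0.446237
r₁ = λ·B[:,0] = (+0.95075,+0.13448,+0.27927); r₂ = λ·B[:,1] = (-0.26193,+0.83034,+0.49186)
r₃ = r₁×r₂ = (-0.16575,-0.54078,+0.82467); SVD([r₁ r₂ r₃]) → R = UVᵀ:
  R  [+0.95075 -0.26193 -0.16575]
  R  [+0.13448 +0.83034 -0.54078]
  R  [+0.27927 +0.49186 +0.82467]
t = (-0.05995, -0.01569, +0.44624) m
tr R = 2.605763; θ = arccos((tr R − 1)/2) = 0.638683 rad = 36.594°
axis k = ((R−Rᵀ)₃₂, (R−Rᵀ)₁₃, (R−Rᵀ)₂₁) / (2 sinθ) = (+0.866104, -0.373254, +0.332485)
rvec = θ·k = (+0.553166, -0.238391, +0.212353)

rvec=(0.5532, -0.2384, 0.2124) tvec=(-0.0600, -0.0157, 0.4462)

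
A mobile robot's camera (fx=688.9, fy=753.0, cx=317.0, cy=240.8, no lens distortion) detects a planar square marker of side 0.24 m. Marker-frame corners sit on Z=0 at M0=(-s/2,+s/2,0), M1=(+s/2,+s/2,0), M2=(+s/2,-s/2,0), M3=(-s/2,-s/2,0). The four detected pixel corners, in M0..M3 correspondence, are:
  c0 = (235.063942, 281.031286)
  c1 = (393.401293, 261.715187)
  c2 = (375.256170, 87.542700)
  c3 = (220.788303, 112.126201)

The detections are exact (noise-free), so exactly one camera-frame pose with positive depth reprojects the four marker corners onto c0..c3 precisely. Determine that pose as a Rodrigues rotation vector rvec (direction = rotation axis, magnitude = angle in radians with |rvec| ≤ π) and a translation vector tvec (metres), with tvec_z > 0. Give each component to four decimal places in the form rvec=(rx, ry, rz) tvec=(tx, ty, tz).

Intrinsics K: fx=688.9, fy=753.0, cx=317.0, cy=240.8
Marker side s = 0.24 m; corners in marker frame (Z=0):
  M0 = (-0.1200, +0.1200, 0)
  M1 = (+0.1200, +0.1200, 0)
  M2 = (+0.1200, -0.1200, 0)
  M3 = (-0.1200, -0.1200, 0)
Detected image corners:
  c0 = (235.063942, 281.031286) px
  c1 = (393.401293, 261.715187) px
  c2 = (375.256170, 87.542700) px
  c3 = (220.788303, 112.126201) px
Planar DLT: solve 8×8 A·h = b for H (H[2,2]=1):
  H  [+608.95183 +40.27062 +304.73410]
  H  [-117.42667 +698.10793 +184.87488]
  H  [-0.13929 -0.08865 +1.00000]
B = K⁻¹H; ‖b₁‖=0.964674, ‖b₂‖=0.964674; λ = 2/(‖b₁‖+‖b₂‖) = 1.036620, sign → tz>0 ⇒ λ=+1.036620
r₁ = λ·B[:,0] = (+0.98276,-0.11548,-0.14439); r₂ = λ·B[:,1] = (+0.10288,+0.99044,-0.09190)
r₃ = r₁×r₂ = (+0.15362,+0.07546,+0.98524); SVD([r₁ r₂ r₃]) → R = UVᵀ:
  R  [+0.98276 +0.10288 +0.15362]
  R  [-0.11548 +0.99044 +0.07546]
  R  [-0.14439 -0.09190 +0.98524]
t = (-0.01846, -0.07699, +1.03662) m
tr R = 2.958443; θ = arccos((tr R − 1)/2) = 0.204209 rad = 11.700°
axis k = ((R−Rᵀ)₃₂, (R−Rᵀ)₁₃, (R−Rᵀ)₂₁) / (2 sinθ) = (-0.412616, +0.734764, -0.538395)
rvec = θ·k = (-0.084260, +0.150046, -0.109945)

rvec=(-0.0843, 0.1500, -0.1099) tvec=(-0.0185, -0.0770, 1.0366)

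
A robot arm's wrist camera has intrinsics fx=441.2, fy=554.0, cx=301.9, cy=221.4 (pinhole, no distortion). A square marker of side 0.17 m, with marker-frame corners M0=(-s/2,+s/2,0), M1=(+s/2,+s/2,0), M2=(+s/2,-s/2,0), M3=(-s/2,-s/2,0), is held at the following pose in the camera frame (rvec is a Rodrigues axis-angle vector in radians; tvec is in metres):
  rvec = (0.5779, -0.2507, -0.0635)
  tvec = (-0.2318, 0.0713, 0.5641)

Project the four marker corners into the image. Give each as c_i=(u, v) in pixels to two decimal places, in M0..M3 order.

c0=(67.27, 364.90) c1=(196.37, 337.13) c2=(179.54, 210.23) c3=(25.11, 233.82)

Intrinsics K: fx=441.2, fy=554.0, cx=301.9, cy=221.4
Marker side s = 0.17 m; corners in marker frame (Z=0):
  M0 = (-0.0850, +0.0850, 0)
  M1 = (+0.0850, +0.0850, 0)
  M2 = (+0.0850, -0.0850, 0)
  M3 = (-0.0850, -0.0850, 0)
rvec = (0.5779, -0.2507, -0.0635), |rvec| = θ = 0.63313 rad = 36.276°
Rodrigues: sinθ=0.59167, 1−cosθ=0.19382; R = I + sinθ·[k]× + (1−cosθ)·[k]×²:
    [+0.96766 -0.01071 -0.25203]
    [-0.12939 +0.83657 -0.53236]
    [+0.21654 +0.54776 +0.80813]
t = (-0.2318, 0.0713, 0.5641) m
M0: Pc = R·M0+t = (-0.31496, +0.15341, +0.59225); u = 441.2·(-0.31496)/0.59225 + 301.9 = 67.2689, v = 554.0·(+0.15341)/0.59225 + 221.4 = 364.8985
M1: Pc = R·M1+t = (-0.15046, +0.13141, +0.62907); u = 441.2·(-0.15046)/0.62907 + 301.9 = 196.3742, v = 554.0·(+0.13141)/0.62907 + 221.4 = 337.1291
M2: Pc = R·M2+t = (-0.14864, -0.01081, +0.53595); u = 441.2·(-0.14864)/0.53595 + 301.9 = 179.5384, v = 554.0·(-0.01081)/0.53595 + 221.4 = 210.2290
M3: Pc = R·M3+t = (-0.31314, +0.01119, +0.49913); u = 441.2·(-0.31314)/0.49913 + 301.9 = 25.1056, v = 554.0·(+0.01119)/0.49913 + 221.4 = 233.8200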